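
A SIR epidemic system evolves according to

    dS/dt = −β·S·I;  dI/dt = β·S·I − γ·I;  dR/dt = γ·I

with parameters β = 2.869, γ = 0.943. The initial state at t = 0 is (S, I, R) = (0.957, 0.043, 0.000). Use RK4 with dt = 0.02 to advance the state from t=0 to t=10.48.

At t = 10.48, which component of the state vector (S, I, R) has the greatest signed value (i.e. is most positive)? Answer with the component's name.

t=0.000: state=(0.957, 0.043, 0.000)
step 1 (dt=0.02): k1=(-0.118, 0.078, 0.041), k2=(-0.120, 0.079, 0.041), k3=(-0.120, 0.079, 0.041), k4=(-0.122, 0.080, 0.042); state += dt/6·(k1+2k2+2k3+k4)
t=0.020: state=(0.955, 0.045, 0.001)
t=0.040: state=(0.952, 0.046, 0.002)
t=0.060: state=(0.950, 0.048, 0.003)
continuing one RK4 step at a time; state shown every 25 steps (Δt=0.5):
t=0.500: state=(0.868, 0.100, 0.032)
t=1.000: state=(0.705, 0.195, 0.101)
t=1.500: state=(0.496, 0.288, 0.216)
t=2.000: state=(0.318, 0.320, 0.362)
t=2.500: state=(0.205, 0.288, 0.507)
t=3.000: state=(0.141, 0.229, 0.630)
t=3.500: state=(0.106, 0.170, 0.724)
t=4.000: state=(0.086, 0.122, 0.792)
t=4.500: state=(0.074, 0.085, 0.841)
t=5.000: state=(0.067, 0.059, 0.874)
t=5.500: state=(0.062, 0.040, 0.897)
t=6.000: state=(0.059, 0.027, 0.913)
t=6.500: state=(0.058, 0.019, 0.924)
t=7.000: state=(0.056, 0.013, 0.931)
t=7.500: state=(0.055, 0.009, 0.936)
t=8.000: state=(0.055, 0.006, 0.939)
t=8.500: state=(0.055, 0.004, 0.942)
t=9.000: state=(0.054, 0.003, 0.943)
t=9.500: state=(0.054, 0.002, 0.944)
t=10.000: state=(0.054, 0.001, 0.945)
t=10.480: state=(0.054, 0.001, 0.945)
compare at T: S=0.054, I=0.001, R=0.945

largest component: R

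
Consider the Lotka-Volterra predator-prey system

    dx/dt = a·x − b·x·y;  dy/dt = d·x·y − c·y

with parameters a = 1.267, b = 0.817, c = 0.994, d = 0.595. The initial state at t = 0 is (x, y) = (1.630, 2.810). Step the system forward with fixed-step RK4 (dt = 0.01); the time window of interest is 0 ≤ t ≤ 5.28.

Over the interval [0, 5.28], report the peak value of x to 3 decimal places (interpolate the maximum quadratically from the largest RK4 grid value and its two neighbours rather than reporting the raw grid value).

t=0.000: state=(1.630, 2.810)
step 1 (dt=0.01): k1=(-1.677, -0.068), k2=(-1.668, -0.082), k3=(-1.668, -0.082), k4=(-1.659, -0.096); state += dt/6·(k1+2k2+2k3+k4)
t=0.010: state=(1.613, 2.809)
t=0.020: state=(1.597, 2.808)
t=0.030: state=(1.581, 2.807)
continuing one RK4 step at a time; state shown every 20 steps (Δt=0.2):
t=0.200: state=(1.332, 2.745)
t=0.400: state=(1.108, 2.600)
t=0.600: state=(0.948, 2.407)
t=0.800: state=(0.838, 2.194)
t=1.000: state=(0.768, 1.978)
t=1.200: state=(0.729, 1.772)
t=1.400: state=(0.714, 1.582)
t=1.600: state=(0.721, 1.412)
t=1.800: state=(0.746, 1.263)
t=2.000: state=(0.791, 1.134)
t=2.200: state=(0.854, 1.025)
t=2.400: state=(0.938, 0.935)
t=2.600: state=(1.044, 0.862)
t=2.800: state=(1.174, 0.806)
t=3.000: state=(1.330, 0.767)
t=3.200: state=(1.515, 0.744)
t=3.400: state=(1.730, 0.740)
t=3.600: state=(1.973, 0.756)
t=3.800: state=(2.240, 0.796)
t=4.000: state=(2.521, 0.866)
t=4.200: state=(2.797, 0.974)
t=4.400: state=(3.036, 1.130)
t=4.600: state=(3.199, 1.344)
t=4.800: state=(3.238, 1.618)
t=5.000: state=(3.121, 1.939)
t=5.200: state=(2.850, 2.271)
t=5.280: state=(2.708, 2.394)
largest grid value and its neighbours: x(4.740)=3.24155, x(4.750)=3.24192, x(4.760)=3.24191
parabola through these three points peaks at t≈4.755 with x≈3.24196

max x = 3.242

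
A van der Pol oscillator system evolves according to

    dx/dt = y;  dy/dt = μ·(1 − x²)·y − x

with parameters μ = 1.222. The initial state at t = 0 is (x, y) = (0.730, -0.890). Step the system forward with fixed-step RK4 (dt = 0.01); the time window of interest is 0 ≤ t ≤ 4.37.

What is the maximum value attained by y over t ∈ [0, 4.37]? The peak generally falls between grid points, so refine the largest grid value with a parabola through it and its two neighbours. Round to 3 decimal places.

max y = 2.905

t=0.000: state=(0.730, -0.890)
step 1 (dt=0.01): k1=(-0.890, -1.238), k2=(-0.896, -1.244), k3=(-0.896, -1.244), k4=(-0.902, -1.250); state += dt/6·(k1+2k2+2k3+k4)
t=0.010: state=(0.721, -0.902)
t=0.020: state=(0.712, -0.915)
t=0.030: state=(0.703, -0.928)
continuing one RK4 step at a time; state shown every 20 steps (Δt=0.2):
t=0.200: state=(0.525, -1.167)
t=0.400: state=(0.258, -1.521)
t=0.600: state=(-0.089, -1.956)
t=0.800: state=(-0.524, -2.369)
t=1.000: state=(-1.014, -2.449)
t=1.200: state=(-1.460, -1.902)
t=1.400: state=(-1.752, -1.012)
t=1.600: state=(-1.877, -0.295)
t=1.800: state=(-1.890, 0.123)
t=2.000: state=(-1.841, 0.348)
t=2.200: state=(-1.757, 0.479)
t=2.400: state=(-1.652, 0.574)
t=2.600: state=(-1.528, 0.662)
t=2.800: state=(-1.386, 0.759)
t=3.000: state=(-1.223, 0.879)
t=3.200: state=(-1.032, 1.041)
t=3.400: state=(-0.802, 1.269)
t=3.600: state=(-0.517, 1.596)
t=3.800: state=(-0.155, 2.053)
t=4.000: state=(0.310, 2.594)
t=4.200: state=(0.868, 2.905)
t=4.370: state=(1.344, 2.575)
largest grid value and its neighbours: y(4.190)=2.90364, y(4.200)=2.90472, y(4.210)=2.90372
parabola through these three points peaks at t≈4.200 with y≈2.90472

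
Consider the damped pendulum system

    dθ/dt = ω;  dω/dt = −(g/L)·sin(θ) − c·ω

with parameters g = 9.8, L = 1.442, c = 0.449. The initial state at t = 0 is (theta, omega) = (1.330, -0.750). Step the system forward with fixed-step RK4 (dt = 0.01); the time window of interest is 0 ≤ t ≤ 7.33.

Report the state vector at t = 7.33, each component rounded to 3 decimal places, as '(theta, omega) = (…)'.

t=0.000: state=(1.330, -0.750)
step 1 (dt=0.01): k1=(-0.750, -6.263), k2=(-0.781, -6.243), k3=(-0.781, -6.243), k4=(-0.812, -6.222); state += dt/6·(k1+2k2+2k3+k4)
t=0.010: state=(1.322, -0.812)
t=0.020: state=(1.314, -0.874)
t=0.030: state=(1.305, -0.936)
continuing one RK4 step at a time; state shown every 25 steps (Δt=0.25):
t=0.250: state=(0.960, -2.142)
t=0.500: state=(0.314, -2.865)
t=0.750: state=(-0.378, -2.488)
t=1.000: state=(-0.858, -1.262)
t=1.250: state=(-0.992, 0.184)
t=1.500: state=(-0.782, 1.432)
t=1.750: state=(-0.322, 2.130)
t=2.000: state=(0.210, 1.979)
t=2.250: state=(0.606, 1.103)
t=2.500: state=(0.739, -0.047)
t=2.750: state=(0.594, -1.059)
t=3.000: state=(0.248, -1.613)
t=3.250: state=(-0.156, -1.505)
t=3.500: state=(-0.457, -0.837)
t=3.750: state=(-0.555, 0.059)
t=4.000: state=(-0.438, 0.839)
t=4.250: state=(-0.168, 1.237)
t=4.500: state=(0.137, 1.121)
t=4.750: state=(0.357, 0.589)
t=5.000: state=(0.418, -0.104)
t=5.250: state=(0.315, -0.686)
t=5.500: state=(0.102, -0.951)
t=5.750: state=(-0.127, -0.822)
t=6.000: state=(-0.283, -0.391)
t=6.250: state=(-0.314, 0.141)
t=6.500: state=(-0.222, 0.564)
t=6.750: state=(-0.054, 0.728)
t=7.000: state=(0.117, 0.594)
t=7.250: state=(0.224, 0.245)
t=7.330: state=(0.239, 0.113)

(theta, omega) = (0.239, 0.113)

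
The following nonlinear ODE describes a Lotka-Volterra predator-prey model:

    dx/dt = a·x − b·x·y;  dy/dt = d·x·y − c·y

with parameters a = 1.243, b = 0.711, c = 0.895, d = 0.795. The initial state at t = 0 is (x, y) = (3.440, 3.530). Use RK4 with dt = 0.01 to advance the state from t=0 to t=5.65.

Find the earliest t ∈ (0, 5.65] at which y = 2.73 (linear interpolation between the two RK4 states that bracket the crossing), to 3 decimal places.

t=0.000: state=(3.440, 3.530)
step 1 (dt=0.01): k1=(-4.358, 6.494), k2=(-4.409, 6.493), k3=(-4.409, 6.492), k4=(-4.459, 6.488); state += dt/6·(k1+2k2+2k3+k4)
t=0.010: state=(3.396, 3.595)
t=0.020: state=(3.351, 3.660)
t=0.030: state=(3.305, 3.724)
continuing one RK4 step at a time; state shown every 20 steps (Δt=0.2):
t=0.200: state=(2.444, 4.722)
t=0.400: state=(1.515, 5.390)
t=0.600: state=(0.894, 5.435)
t=0.800: state=(0.541, 5.079)
t=1.000: state=(0.349, 4.551)
t=1.200: state=(0.244, 3.986)
t=1.400: state=(0.185, 3.447)
t=1.600: state=(0.150, 2.959)
t=1.700: state=(0.139, 2.737)
next step: t=1.710: state=(0.138, 2.715) — y has crossed 2.73
linear interpolation between t=1.700 (2.73687) and t=1.710 (2.71547) → t≈1.703

t = 1.703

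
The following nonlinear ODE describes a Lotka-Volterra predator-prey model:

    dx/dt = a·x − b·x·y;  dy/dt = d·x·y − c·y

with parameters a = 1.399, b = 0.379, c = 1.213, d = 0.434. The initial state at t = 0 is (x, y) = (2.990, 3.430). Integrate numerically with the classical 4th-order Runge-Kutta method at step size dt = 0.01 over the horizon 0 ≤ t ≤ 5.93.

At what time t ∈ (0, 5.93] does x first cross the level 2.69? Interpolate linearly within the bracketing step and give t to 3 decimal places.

t = 2.080

t=0.000: state=(2.990, 3.430)
step 1 (dt=0.01): k1=(0.296, 0.290), k2=(0.295, 0.293), k3=(0.295, 0.293), k4=(0.293, 0.295); state += dt/6·(k1+2k2+2k3+k4)
t=0.010: state=(2.993, 3.433)
t=0.020: state=(2.996, 3.436)
t=0.030: state=(2.999, 3.439)
continuing one RK4 step at a time; state shown every 20 steps (Δt=0.2):
t=0.200: state=(3.042, 3.497)
t=0.400: state=(3.078, 3.579)
t=0.600: state=(3.094, 3.671)
t=0.800: state=(3.087, 3.767)
t=1.000: state=(3.059, 3.860)
t=1.200: state=(3.010, 3.941)
t=1.400: state=(2.946, 4.005)
t=1.600: state=(2.872, 4.045)
t=1.800: state=(2.794, 4.059)
t=2.000: state=(2.719, 4.045)
t=2.080: state=(2.690, 4.032)
next step: t=2.090: state=(2.687, 4.030) — x has crossed 2.69
linear interpolation between t=2.080 (2.69000) and t=2.090 (2.68654) → t≈2.080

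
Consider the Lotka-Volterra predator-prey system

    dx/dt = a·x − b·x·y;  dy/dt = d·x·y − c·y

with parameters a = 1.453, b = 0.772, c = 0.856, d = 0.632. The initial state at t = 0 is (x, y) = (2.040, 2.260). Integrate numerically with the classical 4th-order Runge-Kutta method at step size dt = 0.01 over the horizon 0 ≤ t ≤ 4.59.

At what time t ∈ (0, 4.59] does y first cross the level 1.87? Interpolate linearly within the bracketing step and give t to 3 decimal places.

t = 2.269

t=0.000: state=(2.040, 2.260)
step 1 (dt=0.01): k1=(-0.595, 0.979), k2=(-0.602, 0.977), k3=(-0.602, 0.977), k4=(-0.609, 0.975); state += dt/6·(k1+2k2+2k3+k4)
t=0.010: state=(2.034, 2.270)
t=0.020: state=(2.028, 2.279)
t=0.030: state=(2.022, 2.289)
continuing one RK4 step at a time; state shown every 20 steps (Δt=0.2):
t=0.200: state=(1.897, 2.444)
t=0.400: state=(1.719, 2.588)
t=0.600: state=(1.529, 2.678)
t=0.800: state=(1.349, 2.706)
t=1.000: state=(1.189, 2.676)
t=1.200: state=(1.058, 2.599)
t=1.400: state=(0.955, 2.486)
t=1.600: state=(0.879, 2.352)
t=1.800: state=(0.826, 2.207)
t=2.000: state=(0.795, 2.060)
t=2.200: state=(0.782, 1.917)
t=2.260: state=(0.782, 1.876)
next step: t=2.270: state=(0.782, 1.869) — y has crossed 1.87
linear interpolation between t=2.260 (1.87601) and t=2.270 (1.86923) → t≈2.269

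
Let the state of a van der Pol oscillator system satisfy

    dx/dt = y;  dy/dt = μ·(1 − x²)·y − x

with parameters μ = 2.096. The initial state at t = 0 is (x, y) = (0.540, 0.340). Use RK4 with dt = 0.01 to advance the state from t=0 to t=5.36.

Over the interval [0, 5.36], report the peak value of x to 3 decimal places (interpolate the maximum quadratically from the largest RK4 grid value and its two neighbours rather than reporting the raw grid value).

max x = 0.736

t=0.000: state=(0.540, 0.340)
step 1 (dt=0.01): k1=(0.340, -0.035), k2=(0.340, -0.038), k3=(0.340, -0.038), k4=(0.340, -0.042); state += dt/6·(k1+2k2+2k3+k4)
t=0.010: state=(0.543, 0.340)
t=0.020: state=(0.547, 0.339)
t=0.030: state=(0.550, 0.339)
continuing one RK4 step at a time; state shown every 20 steps (Δt=0.2):
t=0.200: state=(0.606, 0.319)
t=0.400: state=(0.665, 0.265)
t=0.600: state=(0.710, 0.176)
t=0.800: state=(0.734, 0.055)
t=1.000: state=(0.730, -0.095)
t=1.200: state=(0.694, -0.276)
t=1.400: state=(0.617, -0.499)
t=1.600: state=(0.489, -0.796)
t=1.800: state=(0.290, -1.229)
t=2.000: state=(-0.017, -1.885)
t=2.200: state=(-0.478, -2.728)
t=2.400: state=(-1.074, -3.033)
t=2.600: state=(-1.588, -1.908)
t=2.800: state=(-1.828, -0.596)
t=3.000: state=(-1.876, 0.019)
t=3.200: state=(-1.846, 0.239)
t=3.400: state=(-1.788, 0.325)
t=3.600: state=(-1.718, 0.372)
t=3.800: state=(-1.640, 0.409)
t=4.000: state=(-1.554, 0.450)
t=4.200: state=(-1.460, 0.499)
t=4.400: state=(-1.354, 0.563)
t=4.600: state=(-1.233, 0.651)
t=4.800: state=(-1.091, 0.779)
t=5.000: state=(-0.917, 0.977)
t=5.200: state=(-0.692, 1.304)
t=5.360: state=(-0.451, 1.733)
largest grid value and its neighbours: x(0.870)=0.73583, x(0.880)=0.73585, x(0.890)=0.73580
parabola through these three points peaks at t≈0.878 with x≈0.73585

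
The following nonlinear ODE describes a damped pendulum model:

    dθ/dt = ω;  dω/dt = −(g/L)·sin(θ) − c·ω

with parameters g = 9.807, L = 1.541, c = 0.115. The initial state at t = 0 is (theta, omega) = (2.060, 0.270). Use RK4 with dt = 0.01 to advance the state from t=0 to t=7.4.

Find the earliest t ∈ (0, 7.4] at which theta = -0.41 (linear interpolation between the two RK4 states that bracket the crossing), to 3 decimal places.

t = 1.009

t=0.000: state=(2.060, 0.270)
step 1 (dt=0.01): k1=(0.270, -5.649), k2=(0.242, -5.641), k3=(0.242, -5.642), k4=(0.214, -5.635); state += dt/6·(k1+2k2+2k3+k4)
t=0.010: state=(2.062, 0.214)
t=0.020: state=(2.064, 0.157)
t=0.030: state=(2.066, 0.101)
continuing one RK4 step at a time; state shown every 25 steps (Δt=0.25):
t=0.250: state=(1.952, -1.139)
t=0.500: state=(1.482, -2.637)
t=0.750: state=(0.650, -3.913)
t=1.000: state=(-0.374, -4.008)
next step: t=1.010: state=(-0.413, -3.979) — theta has crossed -0.41
linear interpolation between t=1.000 (-0.37355) and t=1.010 (-0.41348) → t≈1.009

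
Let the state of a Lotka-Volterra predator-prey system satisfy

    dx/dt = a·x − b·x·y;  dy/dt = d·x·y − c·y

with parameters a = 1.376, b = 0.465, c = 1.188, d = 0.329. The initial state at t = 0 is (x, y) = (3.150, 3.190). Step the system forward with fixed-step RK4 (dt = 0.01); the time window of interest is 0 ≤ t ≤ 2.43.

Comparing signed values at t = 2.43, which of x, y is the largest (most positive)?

t=0.000: state=(3.150, 3.190)
step 1 (dt=0.01): k1=(-0.338, -0.484), k2=(-0.334, -0.485), k3=(-0.334, -0.485), k4=(-0.331, -0.487); state += dt/6·(k1+2k2+2k3+k4)
t=0.010: state=(3.147, 3.185)
t=0.020: state=(3.143, 3.180)
t=0.030: state=(3.140, 3.175)
continuing one RK4 step at a time; state shown every 10 steps (Δt=0.1):
t=0.100: state=(3.120, 3.140)
t=0.200: state=(3.097, 3.089)
t=0.300: state=(3.083, 3.036)
t=0.400: state=(3.075, 2.984)
t=0.500: state=(3.076, 2.931)
t=0.600: state=(3.083, 2.881)
t=0.700: state=(3.098, 2.832)
t=0.800: state=(3.120, 2.785)
t=0.900: state=(3.148, 2.742)
t=1.000: state=(3.183, 2.702)
t=1.100: state=(3.224, 2.666)
t=1.200: state=(3.271, 2.634)
t=1.300: state=(3.323, 2.607)
t=1.400: state=(3.380, 2.585)
t=1.500: state=(3.441, 2.568)
t=1.600: state=(3.505, 2.556)
t=1.700: state=(3.572, 2.550)
t=1.800: state=(3.640, 2.550)
t=1.900: state=(3.710, 2.555)
t=2.000: state=(3.779, 2.566)
t=2.100: state=(3.848, 2.583)
t=2.200: state=(3.913, 2.607)
t=2.300: state=(3.976, 2.635)
t=2.400: state=(4.033, 2.670)
t=2.430: state=(4.049, 2.681)
compare at T: x=4.049, y=2.681

largest component: x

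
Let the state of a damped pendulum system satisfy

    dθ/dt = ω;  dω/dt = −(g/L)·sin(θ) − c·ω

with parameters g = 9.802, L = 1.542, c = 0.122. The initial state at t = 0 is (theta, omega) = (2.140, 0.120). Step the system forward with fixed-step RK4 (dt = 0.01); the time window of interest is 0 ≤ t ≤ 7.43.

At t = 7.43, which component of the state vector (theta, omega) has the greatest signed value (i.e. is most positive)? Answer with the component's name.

t=0.000: state=(2.140, 0.120)
step 1 (dt=0.01): k1=(0.120, -5.369), k2=(0.093, -5.364), k3=(0.093, -5.364), k4=(0.066, -5.359); state += dt/6·(k1+2k2+2k3+k4)
t=0.010: state=(2.141, 0.066)
t=0.020: state=(2.141, 0.013)
t=0.030: state=(2.141, -0.041)
continuing one RK4 step at a time; state shown every 25 steps (Δt=0.25):
t=0.250: state=(2.002, -1.234)
t=0.500: state=(1.511, -2.711)
t=0.750: state=(0.660, -3.990)
t=1.000: state=(-0.381, -4.076)
t=1.250: state=(-1.261, -2.815)
t=1.500: state=(-1.761, -1.182)
t=1.750: state=(-1.862, 0.360)
t=2.000: state=(-1.582, 1.883)
t=2.250: state=(-0.927, 3.300)
t=2.500: state=(-0.001, 3.890)
t=2.750: state=(0.898, 3.091)
t=3.000: state=(1.483, 1.547)
t=3.250: state=(1.668, -0.061)
t=3.500: state=(1.456, -1.621)
t=3.750: state=(0.870, -3.005)
t=4.000: state=(0.021, -3.583)
t=4.250: state=(-0.810, -2.867)
t=4.500: state=(-1.350, -1.395)
t=4.750: state=(-1.498, 0.201)
t=5.000: state=(-1.254, 1.735)
t=5.250: state=(-0.655, 2.962)
t=5.500: state=(0.149, 3.261)
t=5.750: state=(0.875, 2.386)
t=6.000: state=(1.293, 0.919)
t=6.250: state=(1.328, -0.633)
t=6.500: state=(0.987, -2.058)
t=6.750: state=(0.342, -2.965)
t=7.000: state=(-0.406, -2.819)
t=7.250: state=(-0.987, -1.716)
t=7.430: state=(-1.202, -0.666)
compare at T: theta=-1.202, omega=-0.666

largest component: omega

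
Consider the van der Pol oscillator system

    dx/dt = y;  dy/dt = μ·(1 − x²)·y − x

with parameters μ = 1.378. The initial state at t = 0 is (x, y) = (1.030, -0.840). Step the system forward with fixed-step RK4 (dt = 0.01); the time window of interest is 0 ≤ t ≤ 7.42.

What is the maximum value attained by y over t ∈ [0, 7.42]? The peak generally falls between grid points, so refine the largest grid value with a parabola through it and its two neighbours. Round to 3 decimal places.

t=0.000: state=(1.030, -0.840)
step 1 (dt=0.01): k1=(-0.840, -0.960), k2=(-0.845, -0.965), k3=(-0.845, -0.965), k4=(-0.850, -0.971); state += dt/6·(k1+2k2+2k3+k4)
t=0.010: state=(1.022, -0.850)
t=0.020: state=(1.013, -0.859)
t=0.030: state=(1.004, -0.869)
continuing one RK4 step at a time; state shown every 25 steps (Δt=0.25):
t=0.250: state=(0.786, -1.126)
t=0.500: state=(0.455, -1.560)
t=0.750: state=(-0.013, -2.220)
t=1.000: state=(-0.660, -2.899)
t=1.250: state=(-1.376, -2.565)
t=1.500: state=(-1.842, -1.124)
t=1.750: state=(-1.982, -0.128)
t=2.000: state=(-1.957, 0.266)
t=2.250: state=(-1.868, 0.421)
t=2.500: state=(-1.751, 0.508)
t=2.750: state=(-1.615, 0.584)
t=3.000: state=(-1.458, 0.674)
t=3.250: state=(-1.275, 0.797)
t=3.500: state=(-1.055, 0.979)
t=3.750: state=(-0.777, 1.269)
t=4.000: state=(-0.404, 1.748)
t=4.250: state=(0.119, 2.477)
t=4.500: state=(0.827, 3.079)
t=4.750: state=(1.541, 2.342)
t=5.000: state=(1.929, 0.817)
t=5.250: state=(2.014, -0.015)
t=5.500: state=(1.966, -0.318)
t=5.750: state=(1.869, -0.441)
t=6.000: state=(1.749, -0.517)
t=6.250: state=(1.610, -0.590)
t=6.500: state=(1.452, -0.680)
t=6.750: state=(1.267, -0.804)
t=7.000: state=(1.045, -0.990)
t=7.250: state=(0.764, -1.285)
t=7.420: state=(0.521, -1.590)
largest grid value and its neighbours: y(4.510)=3.08277, y(4.520)=3.08409, y(4.530)=3.08277
parabola through these three points peaks at t≈4.520 with y≈3.08409

max y = 3.084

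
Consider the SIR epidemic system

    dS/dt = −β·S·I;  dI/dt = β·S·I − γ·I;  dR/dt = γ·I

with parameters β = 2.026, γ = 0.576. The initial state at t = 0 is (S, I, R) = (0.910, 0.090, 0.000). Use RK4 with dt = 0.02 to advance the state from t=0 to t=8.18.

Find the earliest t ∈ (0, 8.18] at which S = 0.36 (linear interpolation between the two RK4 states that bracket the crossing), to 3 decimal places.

t=0.000: state=(0.910, 0.090, 0.000)
step 1 (dt=0.02): k1=(-0.166, 0.114, 0.052), k2=(-0.168, 0.115, 0.052), k3=(-0.168, 0.115, 0.053), k4=(-0.170, 0.116, 0.053); state += dt/6·(k1+2k2+2k3+k4)
t=0.020: state=(0.907, 0.092, 0.001)
t=0.040: state=(0.903, 0.095, 0.002)
t=0.060: state=(0.900, 0.097, 0.003)
continuing one RK4 step at a time; state shown every 25 steps (Δt=0.5):
t=0.500: state=(0.803, 0.161, 0.036)
t=1.000: state=(0.651, 0.254, 0.095)
t=1.500: state=(0.482, 0.337, 0.181)
t=1.900: state=(0.360, 0.376, 0.264)
next step: t=1.920: state=(0.355, 0.377, 0.268) — S has crossed 0.36
linear interpolation between t=1.900 (0.36008) and t=1.920 (0.35462) → t≈1.900

t = 1.900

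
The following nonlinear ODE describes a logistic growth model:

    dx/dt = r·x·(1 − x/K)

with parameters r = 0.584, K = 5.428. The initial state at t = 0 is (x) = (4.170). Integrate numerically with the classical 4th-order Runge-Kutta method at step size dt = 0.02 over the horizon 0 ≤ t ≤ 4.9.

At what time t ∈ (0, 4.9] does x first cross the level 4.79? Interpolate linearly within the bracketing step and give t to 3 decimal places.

t = 1.400

t=0.000: state=(4.170)
step 1 (dt=0.02): k1=(0.564), k2=(0.563), k3=(0.563), k4=(0.561); state += dt/6·(k1+2k2+2k3+k4)
t=0.020: state=(4.181)
t=0.040: state=(4.192)
t=0.060: state=(4.204)
continuing one RK4 step at a time; state shown every 10 steps (Δt=0.2):
t=0.200: state=(4.279)
t=0.400: state=(4.382)
t=0.600: state=(4.477)
t=0.800: state=(4.565)
t=1.000: state=(4.646)
t=1.200: state=(4.721)
t=1.380: state=(4.783)
next step: t=1.400: state=(4.790) — x has crossed 4.79
linear interpolation between t=1.380 (4.78342) and t=1.400 (4.79003) → t≈1.400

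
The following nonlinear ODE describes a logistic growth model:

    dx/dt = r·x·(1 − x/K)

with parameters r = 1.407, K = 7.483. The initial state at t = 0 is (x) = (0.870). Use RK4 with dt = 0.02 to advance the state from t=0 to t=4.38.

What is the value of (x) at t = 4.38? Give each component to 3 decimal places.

t=0.000: state=(0.870)
step 1 (dt=0.02): k1=(1.082), k2=(1.093), k3=(1.094), k4=(1.105); state += dt/6·(k1+2k2+2k3+k4)
t=0.020: state=(0.892)
t=0.040: state=(0.914)
t=0.060: state=(0.937)
continuing one RK4 step at a time; state shown every 10 steps (Δt=0.2):
t=0.200: state=(1.111)
t=0.400: state=(1.404)
t=0.600: state=(1.753)
t=0.800: state=(2.159)
t=1.000: state=(2.615)
t=1.200: state=(3.112)
t=1.400: state=(3.632)
t=1.600: state=(4.157)
t=1.800: state=(4.665)
t=2.000: state=(5.140)
t=2.200: state=(5.568)
t=2.400: state=(5.941)
t=2.600: state=(6.257)
t=2.800: state=(6.519)
t=3.000: state=(6.732)
t=3.200: state=(6.902)
t=3.400: state=(7.036)
t=3.600: state=(7.140)
t=3.800: state=(7.221)
t=4.000: state=(7.284)
t=4.200: state=(7.332)
t=4.380: state=(7.365)

(x) = (7.365)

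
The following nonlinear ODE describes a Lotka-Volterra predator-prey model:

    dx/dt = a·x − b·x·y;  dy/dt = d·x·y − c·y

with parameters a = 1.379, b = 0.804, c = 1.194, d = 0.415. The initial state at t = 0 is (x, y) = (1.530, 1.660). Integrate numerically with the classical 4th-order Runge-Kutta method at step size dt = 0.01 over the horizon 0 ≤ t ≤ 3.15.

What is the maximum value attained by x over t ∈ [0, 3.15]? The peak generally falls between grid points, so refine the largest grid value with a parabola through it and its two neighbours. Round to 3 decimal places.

max x = 4.853

t=0.000: state=(1.530, 1.660)
step 1 (dt=0.01): k1=(0.068, -0.928), k2=(0.074, -0.925), k3=(0.074, -0.925), k4=(0.079, -0.922); state += dt/6·(k1+2k2+2k3+k4)
t=0.010: state=(1.531, 1.651)
t=0.020: state=(1.532, 1.642)
t=0.030: state=(1.533, 1.632)
continuing one RK4 step at a time; state shown every 20 steps (Δt=0.2):
t=0.200: state=(1.566, 1.486)
t=0.400: state=(1.645, 1.337)
t=0.600: state=(1.766, 1.213)
t=0.800: state=(1.931, 1.113)
t=1.000: state=(2.141, 1.038)
t=1.200: state=(2.398, 0.986)
t=1.400: state=(2.703, 0.960)
t=1.600: state=(3.053, 0.959)
t=1.800: state=(3.441, 0.989)
t=2.000: state=(3.849, 1.054)
t=2.200: state=(4.246, 1.162)
t=2.400: state=(4.586, 1.321)
t=2.600: state=(4.805, 1.538)
t=2.800: state=(4.841, 1.810)
t=3.000: state=(4.652, 2.117)
t=3.150: state=(4.371, 2.345)
largest grid value and its neighbours: x(2.720)=4.85216, x(2.730)=4.85267, x(2.740)=4.85264
parabola through these three points peaks at t≈2.734 with x≈4.85272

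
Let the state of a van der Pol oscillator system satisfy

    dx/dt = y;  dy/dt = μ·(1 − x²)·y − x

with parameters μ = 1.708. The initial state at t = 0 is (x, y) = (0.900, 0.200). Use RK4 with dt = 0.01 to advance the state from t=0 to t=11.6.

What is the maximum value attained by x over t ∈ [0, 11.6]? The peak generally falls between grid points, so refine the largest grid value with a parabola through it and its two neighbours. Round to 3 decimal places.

max x = 2.017

t=0.000: state=(0.900, 0.200)
step 1 (dt=0.01): k1=(0.200, -0.835), k2=(0.196, -0.838), k3=(0.196, -0.838), k4=(0.192, -0.841); state += dt/6·(k1+2k2+2k3+k4)
t=0.010: state=(0.902, 0.192)
t=0.020: state=(0.904, 0.183)
t=0.030: state=(0.906, 0.175)
continuing one RK4 step at a time; state shown every 50 steps (Δt=0.5):
t=0.500: state=(0.888, -0.261)
t=1.000: state=(0.622, -0.843)
t=1.500: state=(-0.054, -2.026)
t=2.000: state=(-1.366, -2.476)
t=2.500: state=(-1.904, -0.045)
t=3.000: state=(-1.783, 0.391)
t=3.500: state=(-1.554, 0.526)
t=4.000: state=(-1.247, 0.723)
t=4.500: state=(-0.787, 1.200)
t=5.000: state=(0.116, 2.661)
t=5.500: state=(1.663, 2.236)
t=6.000: state=(2.010, -0.144)
t=6.500: state=(1.856, -0.395)
t=7.000: state=(1.635, -0.493)
t=7.500: state=(1.353, -0.649)
t=8.000: state=(0.955, -0.998)
t=8.500: state=(0.245, -2.044)
t=9.000: state=(-1.230, -3.282)
t=9.500: state=(-2.013, -0.154)
t=10.000: state=(-1.914, 0.358)
t=10.500: state=(-1.708, 0.461)
t=11.000: state=(-1.449, 0.589)
t=11.500: state=(-1.098, 0.853)
t=11.600: state=(-1.008, 0.941)
largest grid value and its neighbours: x(5.900)=2.01716, x(5.910)=2.01727, x(5.920)=2.01717
parabola through these three points peaks at t≈5.910 with x≈2.01727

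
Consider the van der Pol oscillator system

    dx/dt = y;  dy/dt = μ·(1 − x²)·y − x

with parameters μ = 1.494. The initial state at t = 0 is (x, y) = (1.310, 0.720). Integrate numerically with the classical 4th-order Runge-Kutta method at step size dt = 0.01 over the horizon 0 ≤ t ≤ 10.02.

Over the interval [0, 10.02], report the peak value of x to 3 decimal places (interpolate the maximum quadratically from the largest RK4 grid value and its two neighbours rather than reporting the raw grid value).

max x = 2.015

t=0.000: state=(1.310, 0.720)
step 1 (dt=0.01): k1=(0.720, -2.080), k2=(0.710, -2.083), k3=(0.710, -2.083), k4=(0.699, -2.085); state += dt/6·(k1+2k2+2k3+k4)
t=0.010: state=(1.317, 0.699)
t=0.020: state=(1.324, 0.678)
t=0.030: state=(1.331, 0.657)
continuing one RK4 step at a time; state shown every 50 steps (Δt=0.5):
t=0.500: state=(1.433, -0.146)
t=1.000: state=(1.239, -0.595)
t=1.500: state=(0.834, -1.069)
t=2.000: state=(0.066, -2.176)
t=2.500: state=(-1.342, -2.773)
t=3.000: state=(-1.991, -0.125)
t=3.500: state=(-1.880, 0.399)
t=4.000: state=(-1.644, 0.539)
t=4.500: state=(-1.334, 0.719)
t=5.000: state=(-0.890, 1.116)
t=5.500: state=(-0.105, 2.209)
t=6.000: state=(1.339, 2.880)
t=6.500: state=(2.012, 0.128)
t=7.000: state=(1.902, -0.396)
t=7.500: state=(1.669, -0.529)
t=8.000: state=(1.366, -0.698)
t=8.500: state=(0.940, -1.063)
t=9.000: state=(0.201, -2.062)
t=9.500: state=(-1.205, -3.062)
t=10.000: state=(-2.003, -0.258)
t=10.020: state=(-2.008, -0.197)
largest grid value and its neighbours: x(6.550)=2.01506, x(6.560)=2.01508, x(6.570)=2.01490
parabola through these three points peaks at t≈6.556 with x≈2.01509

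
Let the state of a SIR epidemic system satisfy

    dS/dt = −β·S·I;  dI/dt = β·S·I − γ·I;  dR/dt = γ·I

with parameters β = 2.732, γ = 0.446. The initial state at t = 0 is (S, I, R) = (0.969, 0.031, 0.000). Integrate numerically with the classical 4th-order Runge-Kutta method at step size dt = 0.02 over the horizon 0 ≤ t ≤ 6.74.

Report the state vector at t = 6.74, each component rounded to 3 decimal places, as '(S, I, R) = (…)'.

(S, I, R) = (0.004, 0.107, 0.889)

t=0.000: state=(0.969, 0.031, 0.000)
step 1 (dt=0.02): k1=(-0.082, 0.068, 0.014), k2=(-0.084, 0.070, 0.014), k3=(-0.084, 0.070, 0.014), k4=(-0.086, 0.071, 0.014); state += dt/6·(k1+2k2+2k3+k4)
t=0.020: state=(0.967, 0.032, 0.000)
t=0.040: state=(0.966, 0.034, 0.001)
t=0.060: state=(0.964, 0.035, 0.001)
continuing one RK4 step at a time; state shown every 25 steps (Δt=0.5):
t=0.500: state=(0.898, 0.089, 0.012)
t=1.000: state=(0.733, 0.221, 0.045)
t=1.500: state=(0.478, 0.407, 0.115)
t=2.000: state=(0.249, 0.529, 0.222)
t=2.500: state=(0.119, 0.539, 0.343)
t=3.000: state=(0.059, 0.484, 0.457)
t=3.500: state=(0.032, 0.411, 0.557)
t=4.000: state=(0.019, 0.340, 0.641)
t=4.500: state=(0.013, 0.278, 0.710)
t=5.000: state=(0.009, 0.226, 0.765)
t=5.500: state=(0.007, 0.182, 0.811)
t=6.000: state=(0.005, 0.147, 0.847)
t=6.500: state=(0.005, 0.119, 0.877)
t=6.740: state=(0.004, 0.107, 0.889)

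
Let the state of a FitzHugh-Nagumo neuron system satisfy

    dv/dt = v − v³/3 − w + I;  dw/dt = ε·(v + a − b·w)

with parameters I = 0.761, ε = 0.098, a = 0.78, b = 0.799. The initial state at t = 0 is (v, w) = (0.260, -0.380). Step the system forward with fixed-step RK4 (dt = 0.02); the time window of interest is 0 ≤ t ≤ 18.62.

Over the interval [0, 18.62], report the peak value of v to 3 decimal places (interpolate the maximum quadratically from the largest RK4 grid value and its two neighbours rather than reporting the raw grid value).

max v = 2.014

t=0.000: state=(0.260, -0.380)
step 1 (dt=0.02): k1=(1.395, 0.132), k2=(1.407, 0.133), k3=(1.407, 0.133), k4=(1.419, 0.134); state += dt/6·(k1+2k2+2k3+k4)
t=0.020: state=(0.288, -0.377)
t=0.040: state=(0.317, -0.375)
t=0.060: state=(0.346, -0.372)
continuing one RK4 step at a time; state shown every 50 steps (Δt=1):
t=1.000: state=(1.759, -0.178)
t=2.000: state=(2.011, 0.094)
t=3.000: state=(1.941, 0.347)
t=4.000: state=(1.856, 0.573)
t=5.000: state=(1.768, 0.774)
t=6.000: state=(1.679, 0.952)
t=7.000: state=(1.588, 1.108)
t=8.000: state=(1.492, 1.243)
t=9.000: state=(1.392, 1.359)
t=10.000: state=(1.282, 1.456)
t=11.000: state=(1.158, 1.535)
t=12.000: state=(1.010, 1.595)
t=13.000: state=(0.811, 1.635)
t=14.000: state=(0.489, 1.648)
t=15.000: state=(-0.200, 1.615)
t=16.000: state=(-1.513, 1.486)
t=17.000: state=(-1.936, 1.277)
t=18.000: state=(-1.897, 1.073)
t=18.620: state=(-1.853, 0.957)
largest grid value and its neighbours: v(1.820)=2.01406, v(1.840)=2.01413, v(1.860)=2.01409
parabola through these three points peaks at t≈1.843 with v≈2.01413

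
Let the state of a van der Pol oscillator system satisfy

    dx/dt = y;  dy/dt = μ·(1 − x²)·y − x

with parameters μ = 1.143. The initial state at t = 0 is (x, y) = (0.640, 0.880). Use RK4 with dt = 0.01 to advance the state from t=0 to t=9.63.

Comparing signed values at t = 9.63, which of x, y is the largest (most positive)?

largest component: x

t=0.000: state=(0.640, 0.880)
step 1 (dt=0.01): k1=(0.880, -0.046), k2=(0.880, -0.056), k3=(0.880, -0.056), k4=(0.879, -0.067); state += dt/6·(k1+2k2+2k3+k4)
t=0.010: state=(0.649, 0.879)
t=0.020: state=(0.658, 0.879)
t=0.030: state=(0.666, 0.878)
continuing one RK4 step at a time; state shown every 50 steps (Δt=0.5):
t=0.500: state=(1.029, 0.586)
t=1.000: state=(1.174, -0.013)
t=1.500: state=(1.032, -0.540)
t=2.000: state=(0.629, -1.103)
t=2.500: state=(-0.134, -2.023)
t=3.000: state=(-1.295, -2.170)
t=3.500: state=(-1.889, -0.270)
t=4.000: state=(-1.806, 0.439)
t=4.500: state=(-1.519, 0.694)
t=5.000: state=(-1.102, 1.007)
t=5.500: state=(-0.454, 1.676)
t=6.000: state=(0.670, 2.781)
t=6.500: state=(1.825, 1.240)
t=7.000: state=(1.989, -0.236)
t=7.500: state=(1.774, -0.560)
t=8.000: state=(1.445, -0.766)
t=8.500: state=(0.984, -1.121)
t=9.000: state=(0.249, -1.930)
t=9.500: state=(-0.997, -2.803)
t=9.630: state=(-1.345, -2.499)
compare at T: x=-1.345, y=-2.499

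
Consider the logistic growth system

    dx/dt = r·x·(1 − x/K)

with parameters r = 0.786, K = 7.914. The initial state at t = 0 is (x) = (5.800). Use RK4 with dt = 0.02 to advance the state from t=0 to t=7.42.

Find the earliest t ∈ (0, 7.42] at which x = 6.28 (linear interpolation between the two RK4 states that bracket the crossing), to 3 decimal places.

t = 0.429

t=0.000: state=(5.800)
step 1 (dt=0.02): k1=(1.218), k2=(1.213), k3=(1.213), k4=(1.209); state += dt/6·(k1+2k2+2k3+k4)
t=0.020: state=(5.824)
t=0.040: state=(5.848)
t=0.060: state=(5.872)
t=0.420: state=(6.271)
next step: t=0.440: state=(6.291) — x has crossed 6.28
linear interpolation between t=0.420 (6.27098) and t=0.440 (6.29135) → t≈0.429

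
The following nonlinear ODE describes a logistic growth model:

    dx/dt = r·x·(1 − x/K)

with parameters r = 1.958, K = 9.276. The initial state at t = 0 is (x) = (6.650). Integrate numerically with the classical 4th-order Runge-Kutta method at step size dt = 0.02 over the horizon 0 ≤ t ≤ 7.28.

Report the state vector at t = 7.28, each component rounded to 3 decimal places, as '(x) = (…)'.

(x) = (9.276)

t=0.000: state=(6.650)
step 1 (dt=0.02): k1=(3.686), k2=(3.655), k3=(3.655), k4=(3.623); state += dt/6·(k1+2k2+2k3+k4)
t=0.020: state=(6.723)
t=0.040: state=(6.795)
t=0.060: state=(6.865)
continuing one RK4 step at a time; state shown every 25 steps (Δt=0.5):
t=0.500: state=(8.078)
t=1.000: state=(8.786)
t=1.500: state=(9.086)
t=2.000: state=(9.204)
t=2.500: state=(9.249)
t=3.000: state=(9.266)
t=3.500: state=(9.272)
t=4.000: state=(9.275)
t=4.500: state=(9.275)
t=5.000: state=(9.276)
t=5.500: state=(9.276)
t=6.000: state=(9.276)
t=6.500: state=(9.276)
t=7.000: state=(9.276)
t=7.280: state=(9.276)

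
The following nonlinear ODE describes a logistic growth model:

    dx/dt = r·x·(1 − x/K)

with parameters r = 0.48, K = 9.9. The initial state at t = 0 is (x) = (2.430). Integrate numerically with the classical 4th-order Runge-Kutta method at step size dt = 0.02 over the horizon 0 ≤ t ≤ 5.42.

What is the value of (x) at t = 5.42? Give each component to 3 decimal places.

(x) = (8.062)

t=0.000: state=(2.430)
step 1 (dt=0.02): k1=(0.880), k2=(0.882), k3=(0.882), k4=(0.884); state += dt/6·(k1+2k2+2k3+k4)
t=0.020: state=(2.448)
t=0.040: state=(2.465)
t=0.060: state=(2.483)
continuing one RK4 step at a time; state shown every 10 steps (Δt=0.2):
t=0.200: state=(2.610)
t=0.400: state=(2.799)
t=0.600: state=(2.996)
t=0.800: state=(3.200)
t=1.000: state=(3.411)
t=1.200: state=(3.629)
t=1.400: state=(3.852)
t=1.600: state=(4.080)
t=1.800: state=(4.313)
t=2.000: state=(4.547)
t=2.200: state=(4.784)
t=2.400: state=(5.022)
t=2.600: state=(5.259)
t=2.800: state=(5.495)
t=3.000: state=(5.728)
t=3.200: state=(5.958)
t=3.400: state=(6.183)
t=3.600: state=(6.403)
t=3.800: state=(6.617)
t=4.000: state=(6.824)
t=4.200: state=(7.024)
t=4.400: state=(7.216)
t=4.600: state=(7.400)
t=4.800: state=(7.575)
t=5.000: state=(7.741)
t=5.200: state=(7.899)
t=5.400: state=(8.048)
t=5.420: state=(8.062)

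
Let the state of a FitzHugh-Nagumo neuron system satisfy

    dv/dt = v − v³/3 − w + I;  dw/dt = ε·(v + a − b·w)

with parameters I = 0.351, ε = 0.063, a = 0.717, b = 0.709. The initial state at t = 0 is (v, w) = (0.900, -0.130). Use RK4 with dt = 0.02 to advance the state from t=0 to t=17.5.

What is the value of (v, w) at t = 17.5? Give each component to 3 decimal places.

t=0.000: state=(0.900, -0.130)
step 1 (dt=0.02): k1=(1.138, 0.108), k2=(1.139, 0.108), k3=(1.139, 0.108), k4=(1.140, 0.109); state += dt/6·(k1+2k2+2k3+k4)
t=0.020: state=(0.923, -0.128)
t=0.040: state=(0.946, -0.126)
t=0.060: state=(0.968, -0.123)
continuing one RK4 step at a time; state shown every 50 steps (Δt=1):
t=1.000: state=(1.730, 0.006)
t=2.000: state=(1.830, 0.161)
t=3.000: state=(1.781, 0.310)
t=4.000: state=(1.717, 0.448)
t=5.000: state=(1.648, 0.576)
t=6.000: state=(1.577, 0.695)
t=7.000: state=(1.501, 0.803)
t=8.000: state=(1.419, 0.902)
t=9.000: state=(1.330, 0.992)
t=10.000: state=(1.228, 1.072)
t=11.000: state=(1.107, 1.141)
t=12.000: state=(0.950, 1.199)
t=13.000: state=(0.719, 1.243)
t=14.000: state=(0.286, 1.265)
t=15.000: state=(-0.765, 1.244)
t=16.000: state=(-1.898, 1.145)
t=17.000: state=(-2.006, 1.017)
t=17.500: state=(-1.991, 0.954)

(v, w) = (-1.991, 0.954)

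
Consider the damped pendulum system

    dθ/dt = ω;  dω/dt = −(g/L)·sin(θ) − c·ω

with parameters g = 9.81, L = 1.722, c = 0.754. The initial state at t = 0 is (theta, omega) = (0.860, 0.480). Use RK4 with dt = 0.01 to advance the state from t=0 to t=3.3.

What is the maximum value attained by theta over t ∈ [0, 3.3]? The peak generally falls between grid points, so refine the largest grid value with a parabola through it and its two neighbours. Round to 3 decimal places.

max theta = 0.885

t=0.000: state=(0.860, 0.480)
step 1 (dt=0.01): k1=(0.480, -4.679), k2=(0.457, -4.671), k3=(0.457, -4.670), k4=(0.433, -4.661); state += dt/6·(k1+2k2+2k3+k4)
t=0.010: state=(0.865, 0.433)
t=0.020: state=(0.869, 0.387)
t=0.030: state=(0.872, 0.340)
continuing one RK4 step at a time; state shown every 20 steps (Δt=0.2):
t=0.200: state=(0.866, -0.401)
t=0.400: state=(0.712, -1.101)
t=0.600: state=(0.444, -1.526)
t=0.800: state=(0.124, -1.605)
t=1.000: state=(-0.176, -1.345)
t=1.200: state=(-0.398, -0.847)
t=1.400: state=(-0.508, -0.255)
t=1.600: state=(-0.502, 0.301)
t=1.800: state=(-0.397, 0.723)
t=2.000: state=(-0.226, 0.947)
t=2.200: state=(-0.033, 0.949)
t=2.400: state=(0.140, 0.753)
t=2.600: state=(0.260, 0.431)
t=2.800: state=(0.310, 0.066)
t=3.000: state=(0.289, -0.260)
t=3.200: state=(0.212, -0.489)
t=3.300: state=(0.160, -0.555)
largest grid value and its neighbours: theta(0.100)=0.88496, theta(0.110)=0.88498, theta(0.120)=0.88455
parabola through these three points peaks at t≈0.105 with theta≈0.88502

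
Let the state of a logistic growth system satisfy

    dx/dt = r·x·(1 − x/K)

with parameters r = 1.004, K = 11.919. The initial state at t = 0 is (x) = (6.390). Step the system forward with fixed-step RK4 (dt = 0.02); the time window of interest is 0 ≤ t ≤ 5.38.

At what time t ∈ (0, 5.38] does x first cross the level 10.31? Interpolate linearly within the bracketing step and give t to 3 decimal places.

t = 1.706

t=0.000: state=(6.390)
step 1 (dt=0.02): k1=(2.976), k2=(2.974), k3=(2.974), k4=(2.971); state += dt/6·(k1+2k2+2k3+k4)
t=0.020: state=(6.449)
t=0.040: state=(6.509)
t=0.060: state=(6.568)
continuing one RK4 step at a time; state shown every 10 steps (Δt=0.2):
t=0.200: state=(6.979)
t=0.400: state=(7.548)
t=0.600: state=(8.088)
t=0.800: state=(8.590)
t=1.000: state=(9.050)
t=1.200: state=(9.464)
t=1.400: state=(9.833)
t=1.600: state=(10.156)
t=1.700: state=(10.302)
next step: t=1.720: state=(10.330) — x has crossed 10.31
linear interpolation between t=1.700 (10.30167) and t=1.720 (10.32953) → t≈1.706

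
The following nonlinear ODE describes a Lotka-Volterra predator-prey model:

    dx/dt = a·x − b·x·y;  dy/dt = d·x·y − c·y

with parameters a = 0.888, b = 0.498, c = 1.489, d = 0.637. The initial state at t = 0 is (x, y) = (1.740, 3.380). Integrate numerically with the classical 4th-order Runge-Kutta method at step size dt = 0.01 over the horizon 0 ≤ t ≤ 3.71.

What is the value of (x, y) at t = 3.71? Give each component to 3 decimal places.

(x, y) = (3.529, 0.958)

t=0.000: state=(1.740, 3.380)
step 1 (dt=0.01): k1=(-1.384, -1.286), k2=(-1.373, -1.299), k3=(-1.373, -1.299), k4=(-1.362, -1.311); state += dt/6·(k1+2k2+2k3+k4)
t=0.010: state=(1.726, 3.367)
t=0.020: state=(1.713, 3.354)
t=0.030: state=(1.699, 3.340)
continuing one RK4 step at a time; state shown every 20 steps (Δt=0.2):
t=0.200: state=(1.505, 3.083)
t=0.400: state=(1.345, 2.743)
t=0.600: state=(1.244, 2.400)
t=0.800: state=(1.188, 2.080)
t=1.000: state=(1.171, 1.794)
t=1.200: state=(1.184, 1.547)
t=1.400: state=(1.226, 1.339)
t=1.600: state=(1.293, 1.167)
t=1.800: state=(1.384, 1.027)
t=2.000: state=(1.501, 0.916)
t=2.200: state=(1.644, 0.831)
t=2.400: state=(1.813, 0.768)
t=2.600: state=(2.011, 0.728)
t=2.800: state=(2.236, 0.708)
t=3.000: state=(2.489, 0.710)
t=3.200: state=(2.767, 0.737)
t=3.400: state=(3.063, 0.793)
t=3.600: state=(3.366, 0.886)
t=3.710: state=(3.529, 0.958)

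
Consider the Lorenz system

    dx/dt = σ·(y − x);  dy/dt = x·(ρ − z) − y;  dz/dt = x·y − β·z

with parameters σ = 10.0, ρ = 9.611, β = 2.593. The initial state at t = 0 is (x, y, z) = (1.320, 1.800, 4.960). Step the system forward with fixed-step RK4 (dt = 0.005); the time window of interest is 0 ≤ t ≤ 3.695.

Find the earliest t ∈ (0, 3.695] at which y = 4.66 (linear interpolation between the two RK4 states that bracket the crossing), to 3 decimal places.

t = 0.298

t=0.000: state=(1.320, 1.800, 4.960)
step 1 (dt=0.005): k1=(4.800, 4.339, -10.485), k2=(4.788, 4.419, -10.381), k3=(4.791, 4.419, -10.382), k4=(4.781, 4.498, -10.278); state += dt/6·(k1+2k2+2k3+k4)
t=0.005: state=(1.344, 1.822, 4.908)
t=0.010: state=(1.368, 1.845, 4.857)
t=0.015: state=(1.392, 1.869, 4.807)
continuing one RK4 step at a time; state shown every 40 steps (Δt=0.2):
t=0.200: state=(2.515, 3.345, 3.727)
t=0.295: state=(3.456, 4.611, 3.919)
next step: t=0.300: state=(3.514, 4.687, 3.949) — y has crossed 4.66
linear interpolation between t=0.295 (4.61139) and t=0.300 (4.68706) → t≈0.298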